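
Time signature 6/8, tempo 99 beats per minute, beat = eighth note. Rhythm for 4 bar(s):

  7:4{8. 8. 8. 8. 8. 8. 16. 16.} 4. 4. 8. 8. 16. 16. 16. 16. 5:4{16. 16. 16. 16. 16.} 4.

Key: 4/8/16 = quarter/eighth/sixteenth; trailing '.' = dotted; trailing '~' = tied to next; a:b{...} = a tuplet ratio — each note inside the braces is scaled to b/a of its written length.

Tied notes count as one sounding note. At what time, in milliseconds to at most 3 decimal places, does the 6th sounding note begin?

note 6 onset = 30/7b = 2597.403ms

1. 0.0ms @ 0 + 519.481ms (6/7)
2. 519.481ms @ 6/7 + 519.481ms (6/7)
3. 1038.961ms @ 12/7 + 519.481ms (6/7)
4. 1558.442ms @ 18/7 + 519.481ms (6/7)
5. 2077.922ms @ 24/7 + 519.481ms (6/7)
6. 2597.403ms @ 30/7 + 519.481ms (6/7)
7. 3116.883ms @ 36/7 + 259.74ms (3/7)
8. 3376.623ms @ 39/7 + 259.74ms (3/7)
9. 3636.364ms @ 6 + 1818.182ms (3)
10. 5454.545ms @ 9 + 1818.182ms (3)
11. 7272.727ms @ 12 + 909.091ms (3/2)
12. 8181.818ms @ 27/2 + 909.091ms (3/2)
13. 9090.909ms @ 15 + 454.545ms (3/4)
14. 9545.455ms @ 63/4 + 454.545ms (3/4)
15. 10000.0ms @ 33/2 + 454.545ms (3/4)
16. 10454.545ms @ 69/4 + 454.545ms (3/4)
17. 10909.091ms @ 18 + 363.636ms (3/5)
18. 11272.727ms @ 93/5 + 363.636ms (3/5)
19. 11636.364ms @ 96/5 + 363.636ms (3/5)
20. 12000.0ms @ 99/5 + 363.636ms (3/5)
21. 12363.636ms @ 102/5 + 363.636ms (3/5)
22. 12727.273ms @ 21 + 1818.182ms (3)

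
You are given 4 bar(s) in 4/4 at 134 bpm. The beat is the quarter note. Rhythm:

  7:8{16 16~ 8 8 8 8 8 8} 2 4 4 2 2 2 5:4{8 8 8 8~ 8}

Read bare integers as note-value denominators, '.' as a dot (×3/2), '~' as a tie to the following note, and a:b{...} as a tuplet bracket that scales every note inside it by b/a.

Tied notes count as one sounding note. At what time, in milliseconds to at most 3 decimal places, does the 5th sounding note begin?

note 5 onset = 16/7b = 1023.454ms

1. 0.0ms @ 0 + 127.932ms (2/7)
2. 127.932ms @ 2/7 + 383.795ms (6/7)
3. 511.727ms @ 8/7 + 255.864ms (4/7)
4. 767.591ms @ 12/7 + 255.864ms (4/7)
5. 1023.454ms @ 16/7 + 255.864ms (4/7)
6. 1279.318ms @ 20/7 + 255.864ms (4/7)
7. 1535.181ms @ 24/7 + 255.864ms (4/7)
8. 1791.045ms @ 4 + 895.522ms (2)
9. 2686.567ms @ 6 + 447.761ms (1)
10. 3134.328ms @ 7 + 447.761ms (1)
11. 3582.09ms @ 8 + 895.522ms (2)
12. 4477.612ms @ 10 + 895.522ms (2)
13. 5373.134ms @ 12 + 895.522ms (2)
14. 6268.657ms @ 14 + 179.104ms (2/5)
15. 6447.761ms @ 72/5 + 179.104ms (2/5)
16. 6626.866ms @ 74/5 + 179.104ms (2/5)
17. 6805.97ms @ 76/5 + 358.209ms (4/5)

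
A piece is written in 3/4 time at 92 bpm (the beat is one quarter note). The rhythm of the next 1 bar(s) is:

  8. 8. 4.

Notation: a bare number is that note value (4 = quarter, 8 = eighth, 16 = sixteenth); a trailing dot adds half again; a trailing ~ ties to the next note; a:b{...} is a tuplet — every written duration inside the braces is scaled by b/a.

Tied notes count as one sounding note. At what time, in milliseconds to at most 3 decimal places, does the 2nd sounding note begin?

note 2 onset = 3/4b = 489.13ms

1. 0.0ms @ 0 + 489.13ms (3/4)
2. 489.13ms @ 3/4 + 489.13ms (3/4)
3. 978.261ms @ 3/2 + 978.261ms (3/2)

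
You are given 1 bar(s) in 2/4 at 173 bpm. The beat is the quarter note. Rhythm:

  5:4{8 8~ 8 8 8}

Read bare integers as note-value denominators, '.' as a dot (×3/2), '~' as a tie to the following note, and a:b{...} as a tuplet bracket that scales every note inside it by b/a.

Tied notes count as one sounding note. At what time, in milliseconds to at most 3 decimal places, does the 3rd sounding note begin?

note 3 onset = 6/5b = 416.185ms

1. 0.0ms @ 0 + 138.728ms (2/5)
2. 138.728ms @ 2/5 + 277.457ms (4/5)
3. 416.185ms @ 6/5 + 138.728ms (2/5)
4. 554.913ms @ 8/5 + 138.728ms (2/5)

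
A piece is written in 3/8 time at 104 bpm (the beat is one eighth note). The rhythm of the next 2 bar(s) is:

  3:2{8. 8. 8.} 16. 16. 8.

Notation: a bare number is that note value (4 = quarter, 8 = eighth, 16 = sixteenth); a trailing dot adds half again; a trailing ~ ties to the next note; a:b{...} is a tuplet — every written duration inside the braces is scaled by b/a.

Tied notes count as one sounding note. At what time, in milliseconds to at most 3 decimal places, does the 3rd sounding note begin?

1. 0.0ms @ 0 + 576.923ms (1)
2. 576.923ms @ 1 + 576.923ms (1)
3. 1153.846ms @ 2 + 576.923ms (1)
4. 1730.769ms @ 3 + 432.692ms (3/4)
5. 2163.462ms @ 15/4 + 432.692ms (3/4)
6. 2596.154ms @ 9/2 + 865.385ms (3/2)

note 3 onset = 2b = 1153.846ms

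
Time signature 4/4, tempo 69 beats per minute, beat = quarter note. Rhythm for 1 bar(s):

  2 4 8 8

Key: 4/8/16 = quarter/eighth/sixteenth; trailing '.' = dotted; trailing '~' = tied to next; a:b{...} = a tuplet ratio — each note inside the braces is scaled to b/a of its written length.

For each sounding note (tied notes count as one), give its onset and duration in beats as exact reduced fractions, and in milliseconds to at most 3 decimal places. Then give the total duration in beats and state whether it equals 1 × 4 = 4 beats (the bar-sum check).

1) 0.0ms=0b +1739.13ms=2b
2) 1739.13ms=2b +869.565ms=1b
3) 2608.696ms=3b +434.783ms=1/2b
4) 3043.478ms=7/2b +434.783ms=1/2b
Σ=4b of 4 (69bpm 4/4) — PASS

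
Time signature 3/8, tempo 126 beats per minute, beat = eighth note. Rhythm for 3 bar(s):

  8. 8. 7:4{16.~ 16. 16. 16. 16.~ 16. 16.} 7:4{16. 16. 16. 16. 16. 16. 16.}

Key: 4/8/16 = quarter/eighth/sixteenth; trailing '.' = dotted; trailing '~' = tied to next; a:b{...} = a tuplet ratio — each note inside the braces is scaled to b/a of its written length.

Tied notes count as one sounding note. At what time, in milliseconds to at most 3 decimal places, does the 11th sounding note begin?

1. 0.0ms @ 0 + 714.286ms (3/2)
2. 714.286ms @ 3/2 + 714.286ms (3/2)
3. 1428.571ms @ 3 + 408.163ms (6/7)
4. 1836.735ms @ 27/7 + 204.082ms (3/7)
5. 2040.816ms @ 30/7 + 204.082ms (3/7)
6. 2244.898ms @ 33/7 + 408.163ms (6/7)
7. 2653.061ms @ 39/7 + 204.082ms (3/7)
8. 2857.143ms @ 6 + 204.082ms (3/7)
9. 3061.224ms @ 45/7 + 204.082ms (3/7)
10. 3265.306ms @ 48/7 + 204.082ms (3/7)
11. 3469.388ms @ 51/7 + 204.082ms (3/7)
12. 3673.469ms @ 54/7 + 204.082ms (3/7)
13. 3877.551ms @ 57/7 + 204.082ms (3/7)
14. 4081.633ms @ 60/7 + 204.082ms (3/7)

note 11 onset = 51/7b = 3469.388ms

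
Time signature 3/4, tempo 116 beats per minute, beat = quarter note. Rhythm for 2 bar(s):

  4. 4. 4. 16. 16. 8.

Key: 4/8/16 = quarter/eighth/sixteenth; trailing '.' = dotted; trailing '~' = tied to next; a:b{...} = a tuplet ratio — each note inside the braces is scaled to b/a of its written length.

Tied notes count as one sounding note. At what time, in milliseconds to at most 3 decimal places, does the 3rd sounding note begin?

1. 0.0ms @ 0 + 775.862ms (3/2)
2. 775.862ms @ 3/2 + 775.862ms (3/2)
3. 1551.724ms @ 3 + 775.862ms (3/2)
4. 2327.586ms @ 9/2 + 193.966ms (3/8)
5. 2521.552ms @ 39/8 + 193.966ms (3/8)
6. 2715.517ms @ 21/4 + 387.931ms (3/4)

note 3 onset = 3b = 1551.724ms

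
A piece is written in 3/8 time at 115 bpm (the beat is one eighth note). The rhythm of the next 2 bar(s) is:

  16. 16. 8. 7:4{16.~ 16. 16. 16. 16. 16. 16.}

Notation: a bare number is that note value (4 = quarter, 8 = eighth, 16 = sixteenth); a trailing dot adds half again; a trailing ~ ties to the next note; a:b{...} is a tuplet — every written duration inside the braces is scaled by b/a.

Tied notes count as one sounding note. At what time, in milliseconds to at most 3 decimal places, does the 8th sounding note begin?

1. 0.0ms @ 0 + 391.304ms (3/4)
2. 391.304ms @ 3/4 + 391.304ms (3/4)
3. 782.609ms @ 3/2 + 782.609ms (3/2)
4. 1565.217ms @ 3 + 447.205ms (6/7)
5. 2012.422ms @ 27/7 + 223.602ms (3/7)
6. 2236.025ms @ 30/7 + 223.602ms (3/7)
7. 2459.627ms @ 33/7 + 223.602ms (3/7)
8. 2683.23ms @ 36/7 + 223.602ms (3/7)
9. 2906.832ms @ 39/7 + 223.602ms (3/7)

note 8 onset = 36/7b = 2683.23ms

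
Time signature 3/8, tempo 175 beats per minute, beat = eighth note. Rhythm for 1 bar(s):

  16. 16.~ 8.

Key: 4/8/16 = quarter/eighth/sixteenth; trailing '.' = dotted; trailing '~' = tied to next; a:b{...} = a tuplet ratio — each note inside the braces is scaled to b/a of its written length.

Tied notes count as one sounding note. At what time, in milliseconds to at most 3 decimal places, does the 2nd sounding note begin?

1. 0.0ms @ 0 + 257.143ms (3/4)
2. 257.143ms @ 3/4 + 771.429ms (9/4)

note 2 onset = 3/4b = 257.143ms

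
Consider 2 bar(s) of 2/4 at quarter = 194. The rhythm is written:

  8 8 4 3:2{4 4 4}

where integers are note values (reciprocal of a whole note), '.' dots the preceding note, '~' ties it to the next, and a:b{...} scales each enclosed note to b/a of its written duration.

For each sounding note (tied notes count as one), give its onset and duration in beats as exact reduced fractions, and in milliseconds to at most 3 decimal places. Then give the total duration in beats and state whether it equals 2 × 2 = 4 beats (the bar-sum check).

1) 0.0ms=0b +154.639ms=1/2b
2) 154.639ms=1/2b +154.639ms=1/2b
3) 309.278ms=1b +309.278ms=1b
4) 618.557ms=2b +206.186ms=2/3b
5) 824.742ms=8/3b +206.186ms=2/3b
6) 1030.928ms=10/3b +206.186ms=2/3b
Σ=4b of 4 (194bpm 2/4) — PASS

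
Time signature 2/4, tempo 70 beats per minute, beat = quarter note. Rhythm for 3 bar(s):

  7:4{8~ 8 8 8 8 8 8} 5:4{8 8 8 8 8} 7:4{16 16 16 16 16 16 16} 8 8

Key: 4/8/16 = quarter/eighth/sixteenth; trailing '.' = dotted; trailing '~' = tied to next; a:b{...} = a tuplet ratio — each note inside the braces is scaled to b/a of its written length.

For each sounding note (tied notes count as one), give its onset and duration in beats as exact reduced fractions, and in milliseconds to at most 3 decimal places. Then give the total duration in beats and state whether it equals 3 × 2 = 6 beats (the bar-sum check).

1) 0.0ms=0b +489.796ms=4/7b
2) 489.796ms=4/7b +244.898ms=2/7b
3) 734.694ms=6/7b +244.898ms=2/7b
4) 979.592ms=8/7b +244.898ms=2/7b
5) 1224.49ms=10/7b +244.898ms=2/7b
6) 1469.388ms=12/7b +244.898ms=2/7b
7) 1714.286ms=2b +342.857ms=2/5b
8) 2057.143ms=12/5b +342.857ms=2/5b
9) 2400.0ms=14/5b +342.857ms=2/5b
10) 2742.857ms=16/5b +342.857ms=2/5b
11) 3085.714ms=18/5b +342.857ms=2/5b
12) 3428.571ms=4b +122.449ms=1/7b
13) 3551.02ms=29/7b +122.449ms=1/7b
14) 3673.469ms=30/7b +122.449ms=1/7b
15) 3795.918ms=31/7b +122.449ms=1/7b
16) 3918.367ms=32/7b +122.449ms=1/7b
17) 4040.816ms=33/7b +122.449ms=1/7b
18) 4163.265ms=34/7b +122.449ms=1/7b
19) 4285.714ms=5b +428.571ms=1/2b
20) 4714.286ms=11/2b +428.571ms=1/2b
Σ=6b of 6 (70bpm 2/4) — PASS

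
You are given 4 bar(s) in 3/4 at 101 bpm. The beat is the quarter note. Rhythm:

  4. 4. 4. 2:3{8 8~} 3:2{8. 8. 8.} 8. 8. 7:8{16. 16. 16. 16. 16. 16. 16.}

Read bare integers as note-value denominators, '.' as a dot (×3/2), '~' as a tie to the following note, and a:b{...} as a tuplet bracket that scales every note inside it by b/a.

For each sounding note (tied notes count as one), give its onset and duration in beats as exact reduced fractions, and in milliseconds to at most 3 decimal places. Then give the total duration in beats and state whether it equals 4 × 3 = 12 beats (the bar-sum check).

1) 0.0ms=0b +891.089ms=3/2b
2) 891.089ms=3/2b +891.089ms=3/2b
3) 1782.178ms=3b +891.089ms=3/2b
4) 2673.267ms=9/2b +445.545ms=3/4b
5) 3118.812ms=21/4b +742.574ms=5/4b
6) 3861.386ms=13/2b +297.03ms=1/2b
7) 4158.416ms=7b +297.03ms=1/2b
8) 4455.446ms=15/2b +445.545ms=3/4b
9) 4900.99ms=33/4b +445.545ms=3/4b
10) 5346.535ms=9b +254.597ms=3/7b
11) 5601.132ms=66/7b +254.597ms=3/7b
12) 5855.728ms=69/7b +254.597ms=3/7b
13) 6110.325ms=72/7b +254.597ms=3/7b
14) 6364.922ms=75/7b +254.597ms=3/7b
15) 6619.519ms=78/7b +254.597ms=3/7b
16) 6874.116ms=81/7b +254.597ms=3/7b
Σ=12b of 12 (101bpm 3/4) — PASS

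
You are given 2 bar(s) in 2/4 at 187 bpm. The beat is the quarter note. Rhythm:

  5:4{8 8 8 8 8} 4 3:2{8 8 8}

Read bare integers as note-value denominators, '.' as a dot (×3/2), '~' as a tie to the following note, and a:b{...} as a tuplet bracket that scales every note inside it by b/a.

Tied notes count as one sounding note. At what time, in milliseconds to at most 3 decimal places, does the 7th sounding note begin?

note 7 onset = 3b = 962.567ms

1. 0.0ms @ 0 + 128.342ms (2/5)
2. 128.342ms @ 2/5 + 128.342ms (2/5)
3. 256.684ms @ 4/5 + 128.342ms (2/5)
4. 385.027ms @ 6/5 + 128.342ms (2/5)
5. 513.369ms @ 8/5 + 128.342ms (2/5)
6. 641.711ms @ 2 + 320.856ms (1)
7. 962.567ms @ 3 + 106.952ms (1/3)
8. 1069.519ms @ 10/3 + 106.952ms (1/3)
9. 1176.471ms @ 11/3 + 106.952ms (1/3)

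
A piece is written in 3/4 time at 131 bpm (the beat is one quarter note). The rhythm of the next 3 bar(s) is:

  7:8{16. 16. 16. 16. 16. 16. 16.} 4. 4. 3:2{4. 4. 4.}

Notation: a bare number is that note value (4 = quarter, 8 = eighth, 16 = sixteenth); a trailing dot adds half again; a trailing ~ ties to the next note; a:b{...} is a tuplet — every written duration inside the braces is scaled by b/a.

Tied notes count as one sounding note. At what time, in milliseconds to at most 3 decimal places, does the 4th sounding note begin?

1. 0.0ms @ 0 + 196.292ms (3/7)
2. 196.292ms @ 3/7 + 196.292ms (3/7)
3. 392.585ms @ 6/7 + 196.292ms (3/7)
4. 588.877ms @ 9/7 + 196.292ms (3/7)
5. 785.169ms @ 12/7 + 196.292ms (3/7)
6. 981.461ms @ 15/7 + 196.292ms (3/7)
7. 1177.754ms @ 18/7 + 196.292ms (3/7)
8. 1374.046ms @ 3 + 687.023ms (3/2)
9. 2061.069ms @ 9/2 + 687.023ms (3/2)
10. 2748.092ms @ 6 + 458.015ms (1)
11. 3206.107ms @ 7 + 458.015ms (1)
12. 3664.122ms @ 8 + 458.015ms (1)

note 4 onset = 9/7b = 588.877ms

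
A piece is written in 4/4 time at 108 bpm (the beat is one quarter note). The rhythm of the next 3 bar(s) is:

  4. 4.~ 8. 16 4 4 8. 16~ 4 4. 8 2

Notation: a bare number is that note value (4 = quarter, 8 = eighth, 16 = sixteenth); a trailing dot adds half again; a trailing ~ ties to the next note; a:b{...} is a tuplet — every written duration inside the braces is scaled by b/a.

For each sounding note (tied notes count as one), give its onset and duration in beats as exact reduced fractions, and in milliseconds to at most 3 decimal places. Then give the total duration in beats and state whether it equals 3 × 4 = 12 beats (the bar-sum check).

1) 0.0ms=0b +833.333ms=3/2b
2) 833.333ms=3/2b +1250.0ms=9/4b
3) 2083.333ms=15/4b +138.889ms=1/4b
4) 2222.222ms=4b +555.556ms=1b
5) 2777.778ms=5b +555.556ms=1b
6) 3333.333ms=6b +416.667ms=3/4b
7) 3750.0ms=27/4b +694.444ms=5/4b
8) 4444.444ms=8b +833.333ms=3/2b
9) 5277.778ms=19/2b +277.778ms=1/2b
10) 5555.556ms=10b +1111.111ms=2b
Σ=12b of 12 (108bpm 4/4) — PASS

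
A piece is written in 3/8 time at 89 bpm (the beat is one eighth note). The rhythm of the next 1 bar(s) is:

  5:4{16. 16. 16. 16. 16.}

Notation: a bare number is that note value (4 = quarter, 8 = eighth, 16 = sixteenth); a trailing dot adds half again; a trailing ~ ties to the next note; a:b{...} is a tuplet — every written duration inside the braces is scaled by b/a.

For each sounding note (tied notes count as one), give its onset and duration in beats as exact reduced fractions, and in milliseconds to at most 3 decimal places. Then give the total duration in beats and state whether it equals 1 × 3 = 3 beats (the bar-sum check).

1) 0.0ms=0b +404.494ms=3/5b
2) 404.494ms=3/5b +404.494ms=3/5b
3) 808.989ms=6/5b +404.494ms=3/5b
4) 1213.483ms=9/5b +404.494ms=3/5b
5) 1617.978ms=12/5b +404.494ms=3/5b
Σ=3b of 3 (89bpm 3/8) — PASS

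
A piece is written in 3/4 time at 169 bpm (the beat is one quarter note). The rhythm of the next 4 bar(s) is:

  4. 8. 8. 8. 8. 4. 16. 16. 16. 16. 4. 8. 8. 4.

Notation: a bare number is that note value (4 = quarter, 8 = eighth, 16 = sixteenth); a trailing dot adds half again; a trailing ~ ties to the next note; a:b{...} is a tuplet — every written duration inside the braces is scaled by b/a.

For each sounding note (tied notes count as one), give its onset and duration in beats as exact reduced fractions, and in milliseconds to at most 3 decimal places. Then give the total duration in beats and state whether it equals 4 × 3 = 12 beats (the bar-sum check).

1) 0.0ms=0b +532.544ms=3/2b
2) 532.544ms=3/2b +266.272ms=3/4b
3) 798.817ms=9/4b +266.272ms=3/4b
4) 1065.089ms=3b +266.272ms=3/4b
5) 1331.361ms=15/4b +266.272ms=3/4b
6) 1597.633ms=9/2b +532.544ms=3/2b
7) 2130.178ms=6b +133.136ms=3/8b
8) 2263.314ms=51/8b +133.136ms=3/8b
9) 2396.45ms=27/4b +133.136ms=3/8b
10) 2529.586ms=57/8b +133.136ms=3/8b
11) 2662.722ms=15/2b +532.544ms=3/2b
12) 3195.266ms=9b +266.272ms=3/4b
13) 3461.538ms=39/4b +266.272ms=3/4b
14) 3727.811ms=21/2b +532.544ms=3/2b
Σ=12b of 12 (169bpm 3/4) — PASS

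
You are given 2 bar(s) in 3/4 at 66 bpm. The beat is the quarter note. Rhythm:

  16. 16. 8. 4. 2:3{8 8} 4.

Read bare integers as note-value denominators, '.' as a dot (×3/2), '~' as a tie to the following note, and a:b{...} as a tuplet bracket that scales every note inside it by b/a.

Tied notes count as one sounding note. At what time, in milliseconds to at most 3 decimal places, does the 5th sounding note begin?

1. 0.0ms @ 0 + 340.909ms (3/8)
2. 340.909ms @ 3/8 + 340.909ms (3/8)
3. 681.818ms @ 3/4 + 681.818ms (3/4)
4. 1363.636ms @ 3/2 + 1363.636ms (3/2)
5. 2727.273ms @ 3 + 681.818ms (3/4)
6. 3409.091ms @ 15/4 + 681.818ms (3/4)
7. 4090.909ms @ 9/2 + 1363.636ms (3/2)

note 5 onset = 3b = 2727.273ms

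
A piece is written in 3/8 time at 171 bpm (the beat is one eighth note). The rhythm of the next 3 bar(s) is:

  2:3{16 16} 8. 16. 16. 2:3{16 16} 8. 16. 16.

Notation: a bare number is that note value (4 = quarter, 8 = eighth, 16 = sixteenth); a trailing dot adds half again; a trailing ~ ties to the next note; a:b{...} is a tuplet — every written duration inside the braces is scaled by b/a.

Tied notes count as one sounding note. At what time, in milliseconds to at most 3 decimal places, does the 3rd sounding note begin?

note 3 onset = 3/2b = 526.316ms

1. 0.0ms @ 0 + 263.158ms (3/4)
2. 263.158ms @ 3/4 + 263.158ms (3/4)
3. 526.316ms @ 3/2 + 526.316ms (3/2)
4. 1052.632ms @ 3 + 263.158ms (3/4)
5. 1315.789ms @ 15/4 + 263.158ms (3/4)
6. 1578.947ms @ 9/2 + 263.158ms (3/4)
7. 1842.105ms @ 21/4 + 263.158ms (3/4)
8. 2105.263ms @ 6 + 526.316ms (3/2)
9. 2631.579ms @ 15/2 + 263.158ms (3/4)
10. 2894.737ms @ 33/4 + 263.158ms (3/4)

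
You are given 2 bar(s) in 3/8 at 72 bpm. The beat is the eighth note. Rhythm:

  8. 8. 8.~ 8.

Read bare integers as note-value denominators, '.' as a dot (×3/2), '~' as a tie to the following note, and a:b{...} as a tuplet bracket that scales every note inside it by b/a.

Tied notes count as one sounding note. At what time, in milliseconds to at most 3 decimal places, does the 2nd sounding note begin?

1. 0.0ms @ 0 + 1250.0ms (3/2)
2. 1250.0ms @ 3/2 + 1250.0ms (3/2)
3. 2500.0ms @ 3 + 2500.0ms (3)

note 2 onset = 3/2b = 1250.0ms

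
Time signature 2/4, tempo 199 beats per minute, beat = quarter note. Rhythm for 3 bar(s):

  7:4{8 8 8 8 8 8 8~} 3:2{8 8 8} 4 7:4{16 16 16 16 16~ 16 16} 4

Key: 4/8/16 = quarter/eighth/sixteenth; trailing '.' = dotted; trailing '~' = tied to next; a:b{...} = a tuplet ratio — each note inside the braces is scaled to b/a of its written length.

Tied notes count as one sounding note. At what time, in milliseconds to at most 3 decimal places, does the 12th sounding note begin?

1. 0.0ms @ 0 + 86.145ms (2/7)
2. 86.145ms @ 2/7 + 86.145ms (2/7)
3. 172.29ms @ 4/7 + 86.145ms (2/7)
4. 258.435ms @ 6/7 + 86.145ms (2/7)
5. 344.58ms @ 8/7 + 86.145ms (2/7)
6. 430.725ms @ 10/7 + 86.145ms (2/7)
7. 516.87ms @ 12/7 + 186.648ms (13/21)
8. 703.518ms @ 7/3 + 100.503ms (1/3)
9. 804.02ms @ 8/3 + 100.503ms (1/3)
10. 904.523ms @ 3 + 301.508ms (1)
11. 1206.03ms @ 4 + 43.073ms (1/7)
12. 1249.103ms @ 29/7 + 43.073ms (1/7)
13. 1292.175ms @ 30/7 + 43.073ms (1/7)
14. 1335.248ms @ 31/7 + 43.073ms (1/7)
15. 1378.32ms @ 32/7 + 86.145ms (2/7)
16. 1464.465ms @ 34/7 + 43.073ms (1/7)
17. 1507.538ms @ 5 + 301.508ms (1)

note 12 onset = 29/7b = 1249.103ms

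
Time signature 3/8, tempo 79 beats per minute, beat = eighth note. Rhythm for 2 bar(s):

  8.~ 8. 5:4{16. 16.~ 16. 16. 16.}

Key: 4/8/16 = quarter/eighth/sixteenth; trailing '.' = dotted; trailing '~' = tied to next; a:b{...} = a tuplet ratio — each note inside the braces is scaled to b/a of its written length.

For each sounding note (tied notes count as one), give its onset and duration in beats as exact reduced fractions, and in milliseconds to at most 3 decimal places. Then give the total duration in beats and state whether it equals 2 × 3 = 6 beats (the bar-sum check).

1) 0.0ms=0b +2278.481ms=3b
2) 2278.481ms=3b +455.696ms=3/5b
3) 2734.177ms=18/5b +911.392ms=6/5b
4) 3645.57ms=24/5b +455.696ms=3/5b
5) 4101.266ms=27/5b +455.696ms=3/5b
Σ=6b of 6 (79bpm 3/8) — PASS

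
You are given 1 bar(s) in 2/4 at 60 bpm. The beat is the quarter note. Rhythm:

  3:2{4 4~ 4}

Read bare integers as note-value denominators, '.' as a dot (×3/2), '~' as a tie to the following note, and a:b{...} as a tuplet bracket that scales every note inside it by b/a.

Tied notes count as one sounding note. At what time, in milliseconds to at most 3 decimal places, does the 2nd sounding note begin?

note 2 onset = 2/3b = 666.667ms

1. 0.0ms @ 0 + 666.667ms (2/3)
2. 666.667ms @ 2/3 + 1333.333ms (4/3)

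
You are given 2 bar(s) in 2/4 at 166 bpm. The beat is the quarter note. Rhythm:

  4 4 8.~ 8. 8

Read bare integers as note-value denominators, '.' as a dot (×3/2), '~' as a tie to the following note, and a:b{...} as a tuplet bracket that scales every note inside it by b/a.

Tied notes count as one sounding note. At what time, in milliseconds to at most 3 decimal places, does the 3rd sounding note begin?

note 3 onset = 2b = 722.892ms

1. 0.0ms @ 0 + 361.446ms (1)
2. 361.446ms @ 1 + 361.446ms (1)
3. 722.892ms @ 2 + 542.169ms (3/2)
4. 1265.06ms @ 7/2 + 180.723ms (1/2)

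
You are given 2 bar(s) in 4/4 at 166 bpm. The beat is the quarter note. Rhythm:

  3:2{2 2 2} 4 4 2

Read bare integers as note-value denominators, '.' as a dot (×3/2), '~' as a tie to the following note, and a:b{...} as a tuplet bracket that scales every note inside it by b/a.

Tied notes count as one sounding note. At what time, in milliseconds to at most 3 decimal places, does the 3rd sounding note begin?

note 3 onset = 8/3b = 963.855ms

1. 0.0ms @ 0 + 481.928ms (4/3)
2. 481.928ms @ 4/3 + 481.928ms (4/3)
3. 963.855ms @ 8/3 + 481.928ms (4/3)
4. 1445.783ms @ 4 + 361.446ms (1)
5. 1807.229ms @ 5 + 361.446ms (1)
6. 2168.675ms @ 6 + 722.892ms (2)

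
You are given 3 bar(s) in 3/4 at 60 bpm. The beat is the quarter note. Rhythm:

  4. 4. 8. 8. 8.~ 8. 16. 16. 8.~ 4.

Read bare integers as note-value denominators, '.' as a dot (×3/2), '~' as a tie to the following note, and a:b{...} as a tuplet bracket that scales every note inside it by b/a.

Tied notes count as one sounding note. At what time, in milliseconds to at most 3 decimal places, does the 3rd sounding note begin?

note 3 onset = 3b = 3000.0ms

1. 0.0ms @ 0 + 1500.0ms (3/2)
2. 1500.0ms @ 3/2 + 1500.0ms (3/2)
3. 3000.0ms @ 3 + 750.0ms (3/4)
4. 3750.0ms @ 15/4 + 750.0ms (3/4)
5. 4500.0ms @ 9/2 + 1500.0ms (3/2)
6. 6000.0ms @ 6 + 375.0ms (3/8)
7. 6375.0ms @ 51/8 + 375.0ms (3/8)
8. 6750.0ms @ 27/4 + 2250.0ms (9/4)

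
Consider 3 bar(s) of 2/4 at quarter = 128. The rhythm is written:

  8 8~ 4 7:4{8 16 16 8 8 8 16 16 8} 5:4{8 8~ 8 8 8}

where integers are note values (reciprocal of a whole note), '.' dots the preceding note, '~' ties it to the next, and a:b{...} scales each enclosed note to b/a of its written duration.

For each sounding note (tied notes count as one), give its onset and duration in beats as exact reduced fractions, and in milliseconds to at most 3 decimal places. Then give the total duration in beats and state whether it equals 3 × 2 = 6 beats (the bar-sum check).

1) 0.0ms=0b +234.375ms=1/2b
2) 234.375ms=1/2b +703.125ms=3/2b
3) 937.5ms=2b +133.929ms=2/7b
4) 1071.429ms=16/7b +66.964ms=1/7b
5) 1138.393ms=17/7b +66.964ms=1/7b
6) 1205.357ms=18/7b +133.929ms=2/7b
7) 1339.286ms=20/7b +133.929ms=2/7b
8) 1473.214ms=22/7b +133.929ms=2/7b
9) 1607.143ms=24/7b +66.964ms=1/7b
10) 1674.107ms=25/7b +66.964ms=1/7b
11) 1741.071ms=26/7b +133.929ms=2/7b
12) 1875.0ms=4b +187.5ms=2/5b
13) 2062.5ms=22/5b +375.0ms=4/5b
14) 2437.5ms=26/5b +187.5ms=2/5b
15) 2625.0ms=28/5b +187.5ms=2/5b
Σ=6b of 6 (128bpm 2/4) — PASS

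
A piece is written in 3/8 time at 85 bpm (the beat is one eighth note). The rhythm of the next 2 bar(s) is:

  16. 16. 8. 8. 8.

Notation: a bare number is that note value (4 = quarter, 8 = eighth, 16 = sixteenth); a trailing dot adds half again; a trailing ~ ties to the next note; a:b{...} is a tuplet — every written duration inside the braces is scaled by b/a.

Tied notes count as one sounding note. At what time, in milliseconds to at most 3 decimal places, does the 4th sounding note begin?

note 4 onset = 3b = 2117.647ms

1. 0.0ms @ 0 + 529.412ms (3/4)
2. 529.412ms @ 3/4 + 529.412ms (3/4)
3. 1058.824ms @ 3/2 + 1058.824ms (3/2)
4. 2117.647ms @ 3 + 1058.824ms (3/2)
5. 3176.471ms @ 9/2 + 1058.824ms (3/2)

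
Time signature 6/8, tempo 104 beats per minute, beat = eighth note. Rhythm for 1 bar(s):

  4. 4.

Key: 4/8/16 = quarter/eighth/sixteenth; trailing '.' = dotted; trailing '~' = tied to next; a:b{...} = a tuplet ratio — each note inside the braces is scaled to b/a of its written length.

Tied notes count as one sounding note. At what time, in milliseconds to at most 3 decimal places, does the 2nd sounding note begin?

1. 0.0ms @ 0 + 1730.769ms (3)
2. 1730.769ms @ 3 + 1730.769ms (3)

note 2 onset = 3b = 1730.769ms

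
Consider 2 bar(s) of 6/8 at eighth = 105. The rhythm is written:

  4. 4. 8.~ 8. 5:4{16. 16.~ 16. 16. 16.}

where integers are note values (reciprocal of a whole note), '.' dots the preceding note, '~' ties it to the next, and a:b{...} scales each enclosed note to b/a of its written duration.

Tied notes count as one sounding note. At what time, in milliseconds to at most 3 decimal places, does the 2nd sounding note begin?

note 2 onset = 3b = 1714.286ms

1. 0.0ms @ 0 + 1714.286ms (3)
2. 1714.286ms @ 3 + 1714.286ms (3)
3. 3428.571ms @ 6 + 1714.286ms (3)
4. 5142.857ms @ 9 + 342.857ms (3/5)
5. 5485.714ms @ 48/5 + 685.714ms (6/5)
6. 6171.429ms @ 54/5 + 342.857ms (3/5)
7. 6514.286ms @ 57/5 + 342.857ms (3/5)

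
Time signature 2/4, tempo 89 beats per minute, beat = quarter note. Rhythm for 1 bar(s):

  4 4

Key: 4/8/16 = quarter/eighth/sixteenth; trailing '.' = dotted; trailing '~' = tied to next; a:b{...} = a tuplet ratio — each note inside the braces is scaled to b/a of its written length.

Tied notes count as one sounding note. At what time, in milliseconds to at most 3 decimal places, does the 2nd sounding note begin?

1. 0.0ms @ 0 + 674.157ms (1)
2. 674.157ms @ 1 + 674.157ms (1)

note 2 onset = 1b = 674.157ms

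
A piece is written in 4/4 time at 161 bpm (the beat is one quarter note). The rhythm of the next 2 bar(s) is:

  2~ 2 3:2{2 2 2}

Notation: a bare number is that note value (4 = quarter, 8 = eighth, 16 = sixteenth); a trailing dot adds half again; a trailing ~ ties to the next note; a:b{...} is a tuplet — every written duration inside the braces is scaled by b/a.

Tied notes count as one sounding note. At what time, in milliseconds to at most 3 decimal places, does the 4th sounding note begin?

1. 0.0ms @ 0 + 1490.683ms (4)
2. 1490.683ms @ 4 + 496.894ms (4/3)
3. 1987.578ms @ 16/3 + 496.894ms (4/3)
4. 2484.472ms @ 20/3 + 496.894ms (4/3)

note 4 onset = 20/3b = 2484.472ms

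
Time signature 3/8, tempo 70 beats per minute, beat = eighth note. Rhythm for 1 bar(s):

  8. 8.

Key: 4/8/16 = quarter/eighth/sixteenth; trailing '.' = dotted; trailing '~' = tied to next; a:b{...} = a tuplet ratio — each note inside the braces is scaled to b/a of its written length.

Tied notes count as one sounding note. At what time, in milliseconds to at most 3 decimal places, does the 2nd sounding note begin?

note 2 onset = 3/2b = 1285.714ms

1. 0.0ms @ 0 + 1285.714ms (3/2)
2. 1285.714ms @ 3/2 + 1285.714ms (3/2)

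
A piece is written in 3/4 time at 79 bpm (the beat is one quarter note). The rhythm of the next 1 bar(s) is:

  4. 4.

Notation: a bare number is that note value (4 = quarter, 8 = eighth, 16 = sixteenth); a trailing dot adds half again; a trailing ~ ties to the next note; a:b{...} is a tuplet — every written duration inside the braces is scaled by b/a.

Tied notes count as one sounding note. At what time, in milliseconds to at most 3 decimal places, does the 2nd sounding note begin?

note 2 onset = 3/2b = 1139.241ms

1. 0.0ms @ 0 + 1139.241ms (3/2)
2. 1139.241ms @ 3/2 + 1139.241ms (3/2)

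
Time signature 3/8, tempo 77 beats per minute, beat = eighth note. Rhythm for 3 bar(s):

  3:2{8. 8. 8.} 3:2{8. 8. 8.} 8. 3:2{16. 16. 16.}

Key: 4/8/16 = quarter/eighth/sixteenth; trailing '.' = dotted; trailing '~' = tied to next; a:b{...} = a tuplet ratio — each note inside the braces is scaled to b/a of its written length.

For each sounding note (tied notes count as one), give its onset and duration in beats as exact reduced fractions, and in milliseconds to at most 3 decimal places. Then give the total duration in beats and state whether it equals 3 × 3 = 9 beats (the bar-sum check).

1) 0.0ms=0b +779.221ms=1b
2) 779.221ms=1b +779.221ms=1b
3) 1558.442ms=2b +779.221ms=1b
4) 2337.662ms=3b +779.221ms=1b
5) 3116.883ms=4b +779.221ms=1b
6) 3896.104ms=5b +779.221ms=1b
7) 4675.325ms=6b +1168.831ms=3/2b
8) 5844.156ms=15/2b +389.61ms=1/2b
9) 6233.766ms=8b +389.61ms=1/2b
10) 6623.377ms=17/2b +389.61ms=1/2b
Σ=9b of 9 (77bpm 3/8) — PASS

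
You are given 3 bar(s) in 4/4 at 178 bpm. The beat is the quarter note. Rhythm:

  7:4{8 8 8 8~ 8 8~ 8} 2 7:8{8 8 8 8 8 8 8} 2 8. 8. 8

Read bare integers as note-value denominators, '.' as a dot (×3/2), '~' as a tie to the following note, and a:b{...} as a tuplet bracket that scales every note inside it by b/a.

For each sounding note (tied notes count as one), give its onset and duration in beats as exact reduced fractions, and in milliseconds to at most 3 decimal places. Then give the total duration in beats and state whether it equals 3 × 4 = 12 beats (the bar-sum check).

1) 0.0ms=0b +96.308ms=2/7b
2) 96.308ms=2/7b +96.308ms=2/7b
3) 192.616ms=4/7b +96.308ms=2/7b
4) 288.925ms=6/7b +192.616ms=4/7b
5) 481.541ms=10/7b +192.616ms=4/7b
6) 674.157ms=2b +674.157ms=2b
7) 1348.315ms=4b +192.616ms=4/7b
8) 1540.931ms=32/7b +192.616ms=4/7b
9) 1733.547ms=36/7b +192.616ms=4/7b
10) 1926.164ms=40/7b +192.616ms=4/7b
11) 2118.78ms=44/7b +192.616ms=4/7b
12) 2311.396ms=48/7b +192.616ms=4/7b
13) 2504.013ms=52/7b +192.616ms=4/7b
14) 2696.629ms=8b +674.157ms=2b
15) 3370.787ms=10b +252.809ms=3/4b
16) 3623.596ms=43/4b +252.809ms=3/4b
17) 3876.404ms=23/2b +168.539ms=1/2b
Σ=12b of 12 (178bpm 4/4) — PASS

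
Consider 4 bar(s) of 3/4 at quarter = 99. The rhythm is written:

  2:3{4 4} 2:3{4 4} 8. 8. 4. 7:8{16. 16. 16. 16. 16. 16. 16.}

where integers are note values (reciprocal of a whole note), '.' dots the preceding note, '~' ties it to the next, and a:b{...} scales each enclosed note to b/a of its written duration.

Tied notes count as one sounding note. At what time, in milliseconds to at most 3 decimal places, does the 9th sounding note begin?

note 9 onset = 66/7b = 5714.286ms

1. 0.0ms @ 0 + 909.091ms (3/2)
2. 909.091ms @ 3/2 + 909.091ms (3/2)
3. 1818.182ms @ 3 + 909.091ms (3/2)
4. 2727.273ms @ 9/2 + 909.091ms (3/2)
5. 3636.364ms @ 6 + 454.545ms (3/4)
6. 4090.909ms @ 27/4 + 454.545ms (3/4)
7. 4545.455ms @ 15/2 + 909.091ms (3/2)
8. 5454.545ms @ 9 + 259.74ms (3/7)
9. 5714.286ms @ 66/7 + 259.74ms (3/7)
10. 5974.026ms @ 69/7 + 259.74ms (3/7)
11. 6233.766ms @ 72/7 + 259.74ms (3/7)
12. 6493.506ms @ 75/7 + 259.74ms (3/7)
13. 6753.247ms @ 78/7 + 259.74ms (3/7)
14. 7012.987ms @ 81/7 + 259.74ms (3/7)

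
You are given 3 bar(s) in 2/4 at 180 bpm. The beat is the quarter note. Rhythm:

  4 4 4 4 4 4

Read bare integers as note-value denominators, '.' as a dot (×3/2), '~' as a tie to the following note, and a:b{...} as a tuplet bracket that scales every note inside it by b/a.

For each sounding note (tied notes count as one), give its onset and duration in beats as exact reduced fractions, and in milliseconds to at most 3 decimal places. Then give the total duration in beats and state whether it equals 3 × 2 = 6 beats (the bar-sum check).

1) 0.0ms=0b +333.333ms=1b
2) 333.333ms=1b +333.333ms=1b
3) 666.667ms=2b +333.333ms=1b
4) 1000.0ms=3b +333.333ms=1b
5) 1333.333ms=4b +333.333ms=1b
6) 1666.667ms=5b +333.333ms=1b
Σ=6b of 6 (180bpm 2/4) — PASS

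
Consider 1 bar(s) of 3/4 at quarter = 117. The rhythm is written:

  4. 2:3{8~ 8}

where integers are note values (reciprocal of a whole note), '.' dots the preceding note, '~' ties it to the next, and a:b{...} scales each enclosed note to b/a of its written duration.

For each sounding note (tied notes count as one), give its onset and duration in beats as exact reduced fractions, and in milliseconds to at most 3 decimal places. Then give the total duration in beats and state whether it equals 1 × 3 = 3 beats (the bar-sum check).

1) 0.0ms=0b +769.231ms=3/2b
2) 769.231ms=3/2b +769.231ms=3/2b
Σ=3b of 3 (117bpm 3/4) — PASS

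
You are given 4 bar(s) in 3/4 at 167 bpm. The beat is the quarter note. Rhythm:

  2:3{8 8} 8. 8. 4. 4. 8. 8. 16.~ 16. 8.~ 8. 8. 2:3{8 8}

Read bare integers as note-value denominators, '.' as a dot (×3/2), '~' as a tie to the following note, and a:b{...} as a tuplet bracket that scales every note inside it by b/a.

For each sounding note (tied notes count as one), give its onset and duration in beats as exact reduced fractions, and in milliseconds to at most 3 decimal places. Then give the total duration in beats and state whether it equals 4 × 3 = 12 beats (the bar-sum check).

1) 0.0ms=0b +269.461ms=3/4b
2) 269.461ms=3/4b +269.461ms=3/4b
3) 538.922ms=3/2b +269.461ms=3/4b
4) 808.383ms=9/4b +269.461ms=3/4b
5) 1077.844ms=3b +538.922ms=3/2b
6) 1616.766ms=9/2b +538.922ms=3/2b
7) 2155.689ms=6b +269.461ms=3/4b
8) 2425.15ms=27/4b +269.461ms=3/4b
9) 2694.611ms=15/2b +269.461ms=3/4b
10) 2964.072ms=33/4b +538.922ms=3/2b
11) 3502.994ms=39/4b +269.461ms=3/4b
12) 3772.455ms=21/2b +269.461ms=3/4b
13) 4041.916ms=45/4b +269.461ms=3/4b
Σ=12b of 12 (167bpm 3/4) — PASS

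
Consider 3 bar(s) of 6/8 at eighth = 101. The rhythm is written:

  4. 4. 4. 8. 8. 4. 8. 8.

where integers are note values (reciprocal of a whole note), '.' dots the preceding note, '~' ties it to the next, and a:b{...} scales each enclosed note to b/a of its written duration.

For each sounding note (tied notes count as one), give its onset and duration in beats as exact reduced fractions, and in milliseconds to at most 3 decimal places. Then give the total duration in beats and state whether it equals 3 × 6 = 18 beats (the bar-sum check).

1) 0.0ms=0b +1782.178ms=3b
2) 1782.178ms=3b +1782.178ms=3b
3) 3564.356ms=6b +1782.178ms=3b
4) 5346.535ms=9b +891.089ms=3/2b
5) 6237.624ms=21/2b +891.089ms=3/2b
6) 7128.713ms=12b +1782.178ms=3b
7) 8910.891ms=15b +891.089ms=3/2b
8) 9801.98ms=33/2b +891.089ms=3/2b
Σ=18b of 18 (101bpm 6/8) — PASS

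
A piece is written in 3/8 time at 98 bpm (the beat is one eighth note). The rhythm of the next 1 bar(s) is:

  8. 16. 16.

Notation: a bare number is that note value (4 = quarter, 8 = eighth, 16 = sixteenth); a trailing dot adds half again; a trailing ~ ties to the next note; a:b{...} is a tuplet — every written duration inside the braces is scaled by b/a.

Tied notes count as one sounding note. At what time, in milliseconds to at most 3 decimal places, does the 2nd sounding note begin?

1. 0.0ms @ 0 + 918.367ms (3/2)
2. 918.367ms @ 3/2 + 459.184ms (3/4)
3. 1377.551ms @ 9/4 + 459.184ms (3/4)

note 2 onset = 3/2b = 918.367ms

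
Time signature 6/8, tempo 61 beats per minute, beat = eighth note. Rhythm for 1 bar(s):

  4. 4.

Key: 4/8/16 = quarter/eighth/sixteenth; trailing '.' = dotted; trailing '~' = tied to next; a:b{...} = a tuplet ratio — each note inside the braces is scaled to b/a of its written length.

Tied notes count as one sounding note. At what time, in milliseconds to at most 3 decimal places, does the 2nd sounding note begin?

1. 0.0ms @ 0 + 2950.82ms (3)
2. 2950.82ms @ 3 + 2950.82ms (3)

note 2 onset = 3b = 2950.82ms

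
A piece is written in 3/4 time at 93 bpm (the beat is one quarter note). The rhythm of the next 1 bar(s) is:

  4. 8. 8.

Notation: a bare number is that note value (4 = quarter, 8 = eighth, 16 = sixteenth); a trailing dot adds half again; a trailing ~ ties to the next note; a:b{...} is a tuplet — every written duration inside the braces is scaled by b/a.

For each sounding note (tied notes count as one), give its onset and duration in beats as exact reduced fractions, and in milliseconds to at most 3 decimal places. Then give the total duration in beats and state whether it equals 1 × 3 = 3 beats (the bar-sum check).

1) 0.0ms=0b +967.742ms=3/2b
2) 967.742ms=3/2b +483.871ms=3/4b
3) 1451.613ms=9/4b +483.871ms=3/4b
Σ=3b of 3 (93bpm 3/4) — PASS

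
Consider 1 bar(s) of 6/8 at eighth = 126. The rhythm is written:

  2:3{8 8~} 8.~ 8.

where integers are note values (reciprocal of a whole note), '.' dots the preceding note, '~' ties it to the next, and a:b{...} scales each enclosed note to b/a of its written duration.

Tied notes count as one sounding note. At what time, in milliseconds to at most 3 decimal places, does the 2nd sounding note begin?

1. 0.0ms @ 0 + 714.286ms (3/2)
2. 714.286ms @ 3/2 + 2142.857ms (9/2)

note 2 onset = 3/2b = 714.286ms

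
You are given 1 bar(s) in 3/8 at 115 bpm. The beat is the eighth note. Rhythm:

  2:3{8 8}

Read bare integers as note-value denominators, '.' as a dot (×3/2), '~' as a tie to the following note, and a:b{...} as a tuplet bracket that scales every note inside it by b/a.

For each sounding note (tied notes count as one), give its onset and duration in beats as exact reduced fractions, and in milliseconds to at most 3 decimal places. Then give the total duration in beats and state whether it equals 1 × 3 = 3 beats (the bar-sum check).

1) 0.0ms=0b +782.609ms=3/2b
2) 782.609ms=3/2b +782.609ms=3/2b
Σ=3b of 3 (115bpm 3/8) — PASS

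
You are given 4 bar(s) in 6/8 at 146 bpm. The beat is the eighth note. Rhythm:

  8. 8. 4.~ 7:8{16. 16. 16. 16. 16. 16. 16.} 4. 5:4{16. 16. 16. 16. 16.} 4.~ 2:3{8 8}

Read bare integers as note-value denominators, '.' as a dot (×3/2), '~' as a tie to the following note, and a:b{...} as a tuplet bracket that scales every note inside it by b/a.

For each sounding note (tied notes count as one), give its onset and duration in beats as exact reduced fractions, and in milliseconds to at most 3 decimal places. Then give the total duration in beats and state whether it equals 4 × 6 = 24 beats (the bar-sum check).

1) 0.0ms=0b +616.438ms=3/2b
2) 616.438ms=3/2b +616.438ms=3/2b
3) 1232.877ms=3b +1585.127ms=27/7b
4) 2818.004ms=48/7b +352.25ms=6/7b
5) 3170.254ms=54/7b +352.25ms=6/7b
6) 3522.505ms=60/7b +352.25ms=6/7b
7) 3874.755ms=66/7b +352.25ms=6/7b
8) 4227.006ms=72/7b +352.25ms=6/7b
9) 4579.256ms=78/7b +352.25ms=6/7b
10) 4931.507ms=12b +1232.877ms=3b
11) 6164.384ms=15b +246.575ms=3/5b
12) 6410.959ms=78/5b +246.575ms=3/5b
13) 6657.534ms=81/5b +246.575ms=3/5b
14) 6904.11ms=84/5b +246.575ms=3/5b
15) 7150.685ms=87/5b +246.575ms=3/5b
16) 7397.26ms=18b +1849.315ms=9/2b
17) 9246.575ms=45/2b +616.438ms=3/2b
Σ=24b of 24 (146bpm 6/8) — PASS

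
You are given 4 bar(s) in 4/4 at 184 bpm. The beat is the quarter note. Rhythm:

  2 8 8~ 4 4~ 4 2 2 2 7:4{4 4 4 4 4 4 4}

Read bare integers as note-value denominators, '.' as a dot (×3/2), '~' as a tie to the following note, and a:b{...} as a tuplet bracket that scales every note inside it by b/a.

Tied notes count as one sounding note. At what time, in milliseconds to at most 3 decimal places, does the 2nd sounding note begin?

1. 0.0ms @ 0 + 652.174ms (2)
2. 652.174ms @ 2 + 163.043ms (1/2)
3. 815.217ms @ 5/2 + 489.13ms (3/2)
4. 1304.348ms @ 4 + 652.174ms (2)
5. 1956.522ms @ 6 + 652.174ms (2)
6. 2608.696ms @ 8 + 652.174ms (2)
7. 3260.87ms @ 10 + 652.174ms (2)
8. 3913.043ms @ 12 + 186.335ms (4/7)
9. 4099.379ms @ 88/7 + 186.335ms (4/7)
10. 4285.714ms @ 92/7 + 186.335ms (4/7)
11. 4472.05ms @ 96/7 + 186.335ms (4/7)
12. 4658.385ms @ 100/7 + 186.335ms (4/7)
13. 4844.72ms @ 104/7 + 186.335ms (4/7)
14. 5031.056ms @ 108/7 + 186.335ms (4/7)

note 2 onset = 2b = 652.174ms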